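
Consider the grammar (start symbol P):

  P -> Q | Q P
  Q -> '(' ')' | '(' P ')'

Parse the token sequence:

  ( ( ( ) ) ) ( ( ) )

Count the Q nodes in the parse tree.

5

[P [Q ( [P [Q ( [P [Q ( )]] )]] )] [P [Q ( [P [Q ( )]] )]]]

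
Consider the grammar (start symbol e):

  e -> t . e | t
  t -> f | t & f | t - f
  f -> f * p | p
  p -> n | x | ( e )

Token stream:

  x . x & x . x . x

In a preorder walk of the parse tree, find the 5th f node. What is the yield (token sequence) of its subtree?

[e [t [f [p x]]] . [e [t [t [f [p x]]] & [f [p x]]] . [e [t [f [p x]]] . [e [t [f [p x]]]]]]]

x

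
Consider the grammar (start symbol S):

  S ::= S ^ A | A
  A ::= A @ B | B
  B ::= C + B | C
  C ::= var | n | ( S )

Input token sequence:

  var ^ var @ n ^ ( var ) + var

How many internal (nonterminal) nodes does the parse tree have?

21

[S [S [S [A [B [C var]]]] ^ [A [A [B [C var]]] @ [B [C n]]]] ^ [A [B [C ( [S [A [B [C var]]]] )] + [B [C var]]]]]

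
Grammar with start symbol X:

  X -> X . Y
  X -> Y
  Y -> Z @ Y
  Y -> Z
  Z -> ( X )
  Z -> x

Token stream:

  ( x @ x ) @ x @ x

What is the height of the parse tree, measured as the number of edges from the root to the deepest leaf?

[X [Y [Z ( [X [Y [Z x] @ [Y [Z x]]]] )] @ [Y [Z x] @ [Y [Z x]]]]]

7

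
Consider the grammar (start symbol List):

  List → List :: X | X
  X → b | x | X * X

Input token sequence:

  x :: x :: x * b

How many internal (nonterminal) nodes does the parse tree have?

8

[List [List [List [X x]] :: [X x]] :: [X [X x] * [X b]]]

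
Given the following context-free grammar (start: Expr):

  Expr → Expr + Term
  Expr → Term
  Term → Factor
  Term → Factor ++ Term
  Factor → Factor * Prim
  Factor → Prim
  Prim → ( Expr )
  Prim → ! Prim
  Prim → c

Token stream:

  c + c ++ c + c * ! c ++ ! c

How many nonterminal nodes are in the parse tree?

[Expr [Expr [Expr [Term [Factor [Prim c]]]] + [Term [Factor [Prim c]] ++ [Term [Factor [Prim c]]]]] + [Term [Factor [Factor [Prim c]] * [Prim ! [Prim c]]] ++ [Term [Factor [Prim ! [Prim c]]]]]]

22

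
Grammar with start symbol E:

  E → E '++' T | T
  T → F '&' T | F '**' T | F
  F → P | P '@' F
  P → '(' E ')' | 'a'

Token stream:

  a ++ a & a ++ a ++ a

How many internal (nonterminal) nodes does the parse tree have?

[E [E [E [E [T [F [P a]]]] ++ [T [F [P a]] & [T [F [P a]]]]] ++ [T [F [P a]]]] ++ [T [F [P a]]]]

19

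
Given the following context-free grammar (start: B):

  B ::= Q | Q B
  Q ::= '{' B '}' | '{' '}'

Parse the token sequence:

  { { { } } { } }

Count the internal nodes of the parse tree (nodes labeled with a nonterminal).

8

[B [Q { [B [Q { [B [Q { }]] }] [B [Q { }]]] }]]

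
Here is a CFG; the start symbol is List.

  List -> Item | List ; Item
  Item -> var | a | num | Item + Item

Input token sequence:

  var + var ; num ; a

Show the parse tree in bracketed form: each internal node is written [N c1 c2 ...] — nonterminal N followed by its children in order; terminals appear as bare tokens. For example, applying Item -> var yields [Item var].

[List [List [List [Item [Item var] + [Item var]]] ; [Item num]] ; [Item a]]

List
List ; Item
List ; Item ; Item
Item ; Item ; Item
Item + Item ; Item ; Item
var + Item ; Item ; Item
var + var ; Item ; Item
var + var ; num ; Item
var + var ; num ; a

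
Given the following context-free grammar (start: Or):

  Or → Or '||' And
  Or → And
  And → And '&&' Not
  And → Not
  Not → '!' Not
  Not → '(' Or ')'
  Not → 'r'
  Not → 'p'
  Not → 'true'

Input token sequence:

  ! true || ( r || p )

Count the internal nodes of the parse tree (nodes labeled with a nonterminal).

13

[Or [Or [And [Not ! [Not true]]]] || [And [Not ( [Or [Or [And [Not r]]] || [And [Not p]]] )]]]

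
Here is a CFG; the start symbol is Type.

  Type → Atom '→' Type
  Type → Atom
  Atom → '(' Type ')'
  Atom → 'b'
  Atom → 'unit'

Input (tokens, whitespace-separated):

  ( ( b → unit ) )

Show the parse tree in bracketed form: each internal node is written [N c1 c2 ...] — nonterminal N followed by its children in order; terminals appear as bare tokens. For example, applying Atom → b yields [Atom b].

[Type [Atom ( [Type [Atom ( [Type [Atom b] → [Type [Atom unit]]] )]] )]]

Type
Atom
( Type )
( Atom )
( ( Type ) )
( ( Atom → Type ) )
( ( b → Type ) )
( ( b → Atom ) )
( ( b → unit ) )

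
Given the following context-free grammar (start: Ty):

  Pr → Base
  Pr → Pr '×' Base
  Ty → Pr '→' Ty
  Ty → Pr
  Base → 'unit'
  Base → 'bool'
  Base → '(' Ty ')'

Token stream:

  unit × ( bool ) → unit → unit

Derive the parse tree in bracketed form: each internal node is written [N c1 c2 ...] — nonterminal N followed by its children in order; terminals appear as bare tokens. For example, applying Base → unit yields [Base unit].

[Ty [Pr [Pr [Base unit]] × [Base ( [Ty [Pr [Base bool]]] )]] → [Ty [Pr [Base unit]] → [Ty [Pr [Base unit]]]]]

Ty
Pr → Ty
Pr × Base → Ty
Base × Base → Ty
unit × Base → Ty
unit × ( Ty ) → Ty
unit × ( Pr ) → Ty
unit × ( Base ) → Ty
unit × ( bool ) → Ty
unit × ( bool ) → Pr → Ty
unit × ( bool ) → Base → Ty
unit × ( bool ) → unit → Ty
unit × ( bool ) → unit → Pr
unit × ( bool ) → unit → Base
unit × ( bool ) → unit → unit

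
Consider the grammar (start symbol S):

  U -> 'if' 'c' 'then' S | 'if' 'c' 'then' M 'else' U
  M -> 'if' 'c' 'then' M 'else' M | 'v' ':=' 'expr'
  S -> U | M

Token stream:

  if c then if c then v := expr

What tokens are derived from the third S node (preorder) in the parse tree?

[S [U if c then [S [U if c then [S [M v := expr]]]]]]

v := expr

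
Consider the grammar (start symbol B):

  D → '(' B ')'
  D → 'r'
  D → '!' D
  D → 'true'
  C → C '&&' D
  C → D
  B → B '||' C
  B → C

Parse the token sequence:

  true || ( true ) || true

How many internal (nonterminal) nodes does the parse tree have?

[B [B [B [C [D true]]] || [C [D ( [B [C [D true]]] )]]] || [C [D true]]]

12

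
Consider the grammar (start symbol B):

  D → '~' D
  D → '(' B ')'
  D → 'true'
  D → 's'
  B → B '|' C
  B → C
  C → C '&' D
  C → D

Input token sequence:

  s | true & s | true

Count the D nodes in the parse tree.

[B [B [B [C [D s]]] | [C [C [D true]] & [D s]]] | [C [D true]]]

4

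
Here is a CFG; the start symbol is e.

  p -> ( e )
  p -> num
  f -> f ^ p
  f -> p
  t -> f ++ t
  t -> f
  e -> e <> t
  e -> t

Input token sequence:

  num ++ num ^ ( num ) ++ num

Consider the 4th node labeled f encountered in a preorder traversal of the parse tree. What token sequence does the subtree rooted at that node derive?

[e [t [f [p num]] ++ [t [f [f [p num]] ^ [p ( [e [t [f [p num]]]] )]] ++ [t [f [p num]]]]]]

num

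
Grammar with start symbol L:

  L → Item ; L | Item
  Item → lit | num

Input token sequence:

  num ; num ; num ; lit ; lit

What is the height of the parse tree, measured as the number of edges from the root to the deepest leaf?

6

[L [Item num] ; [L [Item num] ; [L [Item num] ; [L [Item lit] ; [L [Item lit]]]]]]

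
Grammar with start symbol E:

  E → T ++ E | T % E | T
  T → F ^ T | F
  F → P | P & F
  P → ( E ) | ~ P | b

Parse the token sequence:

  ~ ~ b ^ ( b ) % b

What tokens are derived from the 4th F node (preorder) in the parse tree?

[E [T [F [P ~ [P ~ [P b]]]] ^ [T [F [P ( [E [T [F [P b]]]] )]]]] % [E [T [F [P b]]]]]

b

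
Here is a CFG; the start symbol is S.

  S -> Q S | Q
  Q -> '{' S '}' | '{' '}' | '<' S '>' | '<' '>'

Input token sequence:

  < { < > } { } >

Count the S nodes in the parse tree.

4

[S [Q < [S [Q { [S [Q < >]] }] [S [Q { }]]] >]]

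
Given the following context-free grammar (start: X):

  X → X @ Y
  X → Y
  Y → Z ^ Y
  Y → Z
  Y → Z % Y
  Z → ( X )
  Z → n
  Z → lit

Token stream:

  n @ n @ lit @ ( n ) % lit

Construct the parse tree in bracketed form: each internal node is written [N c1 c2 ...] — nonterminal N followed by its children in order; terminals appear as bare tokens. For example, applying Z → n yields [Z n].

[X [X [X [X [Y [Z n]]] @ [Y [Z n]]] @ [Y [Z lit]]] @ [Y [Z ( [X [Y [Z n]]] )] % [Y [Z lit]]]]

X
X @ Y
X @ Y @ Y
X @ Y @ Y @ Y
Y @ Y @ Y @ Y
Z @ Y @ Y @ Y
n @ Y @ Y @ Y
n @ Z @ Y @ Y
n @ n @ Y @ Y
n @ n @ Z @ Y
n @ n @ lit @ Y
n @ n @ lit @ Z % Y
n @ n @ lit @ ( X ) % Y
n @ n @ lit @ ( Y ) % Y
n @ n @ lit @ ( Z ) % Y
n @ n @ lit @ ( n ) % Y
n @ n @ lit @ ( n ) % Z
n @ n @ lit @ ( n ) % lit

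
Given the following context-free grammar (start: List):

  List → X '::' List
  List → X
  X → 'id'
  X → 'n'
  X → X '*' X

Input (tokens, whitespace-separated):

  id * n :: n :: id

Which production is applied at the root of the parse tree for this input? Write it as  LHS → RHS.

[List [X [X id] * [X n]] :: [List [X n] :: [List [X id]]]]

List → X '::' List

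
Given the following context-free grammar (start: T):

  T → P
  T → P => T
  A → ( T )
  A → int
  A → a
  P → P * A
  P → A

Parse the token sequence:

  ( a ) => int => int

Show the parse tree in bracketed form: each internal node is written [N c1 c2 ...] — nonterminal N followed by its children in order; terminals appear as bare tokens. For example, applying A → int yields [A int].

[T [P [A ( [T [P [A a]]] )]] => [T [P [A int]] => [T [P [A int]]]]]

T
P => T
A => T
( T ) => T
( P ) => T
( A ) => T
( a ) => T
( a ) => P => T
( a ) => A => T
( a ) => int => T
( a ) => int => P
( a ) => int => A
( a ) => int => int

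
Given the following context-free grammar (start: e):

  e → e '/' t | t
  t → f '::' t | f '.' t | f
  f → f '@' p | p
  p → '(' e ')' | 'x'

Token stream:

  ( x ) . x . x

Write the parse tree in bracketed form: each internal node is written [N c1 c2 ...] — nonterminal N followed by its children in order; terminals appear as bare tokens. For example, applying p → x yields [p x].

e
t
f . t
p . t
( e ) . t
( t ) . t
( f ) . t
( p ) . t
( x ) . t
( x ) . f . t
( x ) . p . t
( x ) . x . t
( x ) . x . f
( x ) . x . p
( x ) . x . x

[e [t [f [p ( [e [t [f [p x]]]] )]] . [t [f [p x]] . [t [f [p x]]]]]]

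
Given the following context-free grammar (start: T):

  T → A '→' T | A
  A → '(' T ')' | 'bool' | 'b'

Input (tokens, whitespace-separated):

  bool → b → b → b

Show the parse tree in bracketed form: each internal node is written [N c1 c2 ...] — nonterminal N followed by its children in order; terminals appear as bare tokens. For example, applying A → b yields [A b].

[T [A bool] → [T [A b] → [T [A b] → [T [A b]]]]]

T
A → T
bool → T
bool → A → T
bool → b → T
bool → b → A → T
bool → b → b → T
bool → b → b → A
bool → b → b → b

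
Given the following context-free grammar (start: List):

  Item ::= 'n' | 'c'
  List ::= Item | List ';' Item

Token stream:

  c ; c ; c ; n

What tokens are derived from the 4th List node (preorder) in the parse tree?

c

[List [List [List [List [Item c]] ; [Item c]] ; [Item c]] ; [Item n]]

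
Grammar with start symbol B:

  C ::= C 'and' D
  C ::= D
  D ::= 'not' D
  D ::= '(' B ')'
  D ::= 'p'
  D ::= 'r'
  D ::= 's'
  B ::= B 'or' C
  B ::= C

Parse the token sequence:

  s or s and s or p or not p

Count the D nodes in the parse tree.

[B [B [B [B [C [D s]]] or [C [C [D s]] and [D s]]] or [C [D p]]] or [C [D not [D p]]]]

6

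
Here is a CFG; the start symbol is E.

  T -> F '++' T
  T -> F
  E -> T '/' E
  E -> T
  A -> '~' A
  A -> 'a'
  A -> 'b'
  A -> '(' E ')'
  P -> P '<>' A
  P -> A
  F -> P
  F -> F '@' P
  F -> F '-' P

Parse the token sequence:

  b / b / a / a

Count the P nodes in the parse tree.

[E [T [F [P [A b]]]] / [E [T [F [P [A b]]]] / [E [T [F [P [A a]]]] / [E [T [F [P [A a]]]]]]]]

4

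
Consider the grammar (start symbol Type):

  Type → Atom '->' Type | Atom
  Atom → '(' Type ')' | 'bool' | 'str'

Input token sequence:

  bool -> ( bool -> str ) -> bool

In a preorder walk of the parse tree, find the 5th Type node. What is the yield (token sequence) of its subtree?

[Type [Atom bool] -> [Type [Atom ( [Type [Atom bool] -> [Type [Atom str]]] )] -> [Type [Atom bool]]]]

bool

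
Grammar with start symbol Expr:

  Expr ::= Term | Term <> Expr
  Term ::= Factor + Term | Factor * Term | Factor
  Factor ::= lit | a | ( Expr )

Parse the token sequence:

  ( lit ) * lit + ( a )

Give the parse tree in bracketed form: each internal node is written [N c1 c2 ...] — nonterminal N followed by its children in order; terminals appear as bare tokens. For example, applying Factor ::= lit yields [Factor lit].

Expr
Term
Factor * Term
( Expr ) * Term
( Term ) * Term
( Factor ) * Term
( lit ) * Term
( lit ) * Factor + Term
( lit ) * lit + Term
( lit ) * lit + Factor
( lit ) * lit + ( Expr )
( lit ) * lit + ( Term )
( lit ) * lit + ( Factor )
( lit ) * lit + ( a )

[Expr [Term [Factor ( [Expr [Term [Factor lit]]] )] * [Term [Factor lit] + [Term [Factor ( [Expr [Term [Factor a]]] )]]]]]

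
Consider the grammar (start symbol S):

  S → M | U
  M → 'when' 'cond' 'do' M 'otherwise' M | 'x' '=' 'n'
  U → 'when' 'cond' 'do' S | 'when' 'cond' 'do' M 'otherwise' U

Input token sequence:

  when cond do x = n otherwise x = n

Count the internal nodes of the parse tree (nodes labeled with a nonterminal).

4

[S [M when cond do [M x = n] otherwise [M x = n]]]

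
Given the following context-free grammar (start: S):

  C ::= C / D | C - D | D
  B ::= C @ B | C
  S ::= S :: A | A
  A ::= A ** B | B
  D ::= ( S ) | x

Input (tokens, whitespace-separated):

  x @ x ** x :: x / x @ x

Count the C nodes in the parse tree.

[S [S [A [A [B [C [D x]] @ [B [C [D x]]]]] ** [B [C [D x]]]]] :: [A [B [C [C [D x]] / [D x]] @ [B [C [D x]]]]]]

6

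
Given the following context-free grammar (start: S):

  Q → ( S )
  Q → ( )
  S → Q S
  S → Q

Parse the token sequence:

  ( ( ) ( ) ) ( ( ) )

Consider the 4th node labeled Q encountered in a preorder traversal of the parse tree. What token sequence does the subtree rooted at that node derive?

( ( ) )

[S [Q ( [S [Q ( )] [S [Q ( )]]] )] [S [Q ( [S [Q ( )]] )]]]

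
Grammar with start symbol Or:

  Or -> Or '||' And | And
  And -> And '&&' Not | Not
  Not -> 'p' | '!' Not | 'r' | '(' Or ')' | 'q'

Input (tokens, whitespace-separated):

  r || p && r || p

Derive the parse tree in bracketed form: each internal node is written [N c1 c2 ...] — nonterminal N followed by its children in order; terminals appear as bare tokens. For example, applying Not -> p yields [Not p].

Or
Or || And
Or || And || And
And || And || And
Not || And || And
r || And || And
r || And && Not || And
r || Not && Not || And
r || p && Not || And
r || p && r || And
r || p && r || Not
r || p && r || p

[Or [Or [Or [And [Not r]]] || [And [And [Not p]] && [Not r]]] || [And [Not p]]]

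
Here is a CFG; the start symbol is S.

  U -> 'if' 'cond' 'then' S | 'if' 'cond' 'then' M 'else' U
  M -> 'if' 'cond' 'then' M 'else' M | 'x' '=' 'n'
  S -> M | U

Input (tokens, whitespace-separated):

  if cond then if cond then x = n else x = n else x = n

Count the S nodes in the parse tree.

[S [M if cond then [M if cond then [M x = n] else [M x = n]] else [M x = n]]]

1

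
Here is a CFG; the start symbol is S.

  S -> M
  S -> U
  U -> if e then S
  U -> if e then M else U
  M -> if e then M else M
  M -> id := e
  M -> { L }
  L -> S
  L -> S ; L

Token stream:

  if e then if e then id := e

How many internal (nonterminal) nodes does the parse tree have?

[S [U if e then [S [U if e then [S [M id := e]]]]]]

6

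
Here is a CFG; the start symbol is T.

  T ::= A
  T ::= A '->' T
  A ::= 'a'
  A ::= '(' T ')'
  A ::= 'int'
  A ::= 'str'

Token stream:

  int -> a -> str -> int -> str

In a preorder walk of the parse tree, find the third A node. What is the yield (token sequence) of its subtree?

[T [A int] -> [T [A a] -> [T [A str] -> [T [A int] -> [T [A str]]]]]]

str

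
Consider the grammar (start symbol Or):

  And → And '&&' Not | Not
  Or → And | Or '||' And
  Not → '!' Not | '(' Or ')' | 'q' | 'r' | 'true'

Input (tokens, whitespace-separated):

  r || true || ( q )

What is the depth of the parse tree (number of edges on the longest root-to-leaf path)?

6

[Or [Or [Or [And [Not r]]] || [And [Not true]]] || [And [Not ( [Or [And [Not q]]] )]]]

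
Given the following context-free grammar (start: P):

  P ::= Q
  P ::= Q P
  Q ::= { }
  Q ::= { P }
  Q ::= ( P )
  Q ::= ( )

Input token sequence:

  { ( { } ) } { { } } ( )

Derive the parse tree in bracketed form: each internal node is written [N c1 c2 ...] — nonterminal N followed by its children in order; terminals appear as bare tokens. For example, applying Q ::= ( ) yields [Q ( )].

P
Q P
{ P } P
{ Q } P
{ ( P ) } P
{ ( Q ) } P
{ ( { } ) } P
{ ( { } ) } Q P
{ ( { } ) } { P } P
{ ( { } ) } { Q } P
{ ( { } ) } { { } } P
{ ( { } ) } { { } } Q
{ ( { } ) } { { } } ( )

[P [Q { [P [Q ( [P [Q { }]] )]] }] [P [Q { [P [Q { }]] }] [P [Q ( )]]]]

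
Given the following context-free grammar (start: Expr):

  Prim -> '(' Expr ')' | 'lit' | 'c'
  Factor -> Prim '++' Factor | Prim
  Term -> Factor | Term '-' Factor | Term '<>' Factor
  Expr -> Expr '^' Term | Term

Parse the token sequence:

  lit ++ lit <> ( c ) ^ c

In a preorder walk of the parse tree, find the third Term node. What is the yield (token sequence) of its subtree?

c

[Expr [Expr [Term [Term [Factor [Prim lit] ++ [Factor [Prim lit]]]] <> [Factor [Prim ( [Expr [Term [Factor [Prim c]]]] )]]]] ^ [Term [Factor [Prim c]]]]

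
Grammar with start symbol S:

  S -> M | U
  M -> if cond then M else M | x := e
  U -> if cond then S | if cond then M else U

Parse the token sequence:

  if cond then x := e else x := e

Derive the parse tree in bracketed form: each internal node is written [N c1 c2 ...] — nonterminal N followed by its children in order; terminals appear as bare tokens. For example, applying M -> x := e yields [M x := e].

S
M
if cond then M else M
if cond then x := e else M
if cond then x := e else x := e

[S [M if cond then [M x := e] else [M x := e]]]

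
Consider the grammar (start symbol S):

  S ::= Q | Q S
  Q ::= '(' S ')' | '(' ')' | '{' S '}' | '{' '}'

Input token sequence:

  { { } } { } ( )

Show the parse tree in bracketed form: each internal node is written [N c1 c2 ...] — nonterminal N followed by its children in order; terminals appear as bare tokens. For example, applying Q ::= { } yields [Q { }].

[S [Q { [S [Q { }]] }] [S [Q { }] [S [Q ( )]]]]

S
Q S
{ S } S
{ Q } S
{ { } } S
{ { } } Q S
{ { } } { } S
{ { } } { } Q
{ { } } { } ( )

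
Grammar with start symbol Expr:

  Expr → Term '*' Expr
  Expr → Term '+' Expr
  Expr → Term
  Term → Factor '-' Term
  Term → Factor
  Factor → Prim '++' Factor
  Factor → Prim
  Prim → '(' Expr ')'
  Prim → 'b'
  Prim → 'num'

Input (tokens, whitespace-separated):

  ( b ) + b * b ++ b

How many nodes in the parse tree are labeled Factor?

5

[Expr [Term [Factor [Prim ( [Expr [Term [Factor [Prim b]]]] )]]] + [Expr [Term [Factor [Prim b]]] * [Expr [Term [Factor [Prim b] ++ [Factor [Prim b]]]]]]]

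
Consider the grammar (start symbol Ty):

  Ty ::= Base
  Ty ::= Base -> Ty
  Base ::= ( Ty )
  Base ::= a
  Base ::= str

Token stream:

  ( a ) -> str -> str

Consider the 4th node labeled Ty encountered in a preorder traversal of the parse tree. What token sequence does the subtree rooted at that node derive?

[Ty [Base ( [Ty [Base a]] )] -> [Ty [Base str] -> [Ty [Base str]]]]

str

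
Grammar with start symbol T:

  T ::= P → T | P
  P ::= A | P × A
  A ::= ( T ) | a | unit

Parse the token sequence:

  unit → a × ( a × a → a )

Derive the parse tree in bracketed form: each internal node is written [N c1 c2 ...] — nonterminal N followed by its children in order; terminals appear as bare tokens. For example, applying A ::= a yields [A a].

T
P → T
A → T
unit → T
unit → P
unit → P × A
unit → A × A
unit → a × A
unit → a × ( T )
unit → a × ( P → T )
unit → a × ( P × A → T )
unit → a × ( A × A → T )
unit → a × ( a × A → T )
unit → a × ( a × a → T )
unit → a × ( a × a → P )
unit → a × ( a × a → A )
unit → a × ( a × a → a )

[T [P [A unit]] → [T [P [P [A a]] × [A ( [T [P [P [A a]] × [A a]] → [T [P [A a]]]] )]]]]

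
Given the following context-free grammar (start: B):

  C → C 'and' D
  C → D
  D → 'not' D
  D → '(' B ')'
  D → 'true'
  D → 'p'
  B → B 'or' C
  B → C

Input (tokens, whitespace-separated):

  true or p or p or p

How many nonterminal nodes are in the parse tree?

[B [B [B [B [C [D true]]] or [C [D p]]] or [C [D p]]] or [C [D p]]]

12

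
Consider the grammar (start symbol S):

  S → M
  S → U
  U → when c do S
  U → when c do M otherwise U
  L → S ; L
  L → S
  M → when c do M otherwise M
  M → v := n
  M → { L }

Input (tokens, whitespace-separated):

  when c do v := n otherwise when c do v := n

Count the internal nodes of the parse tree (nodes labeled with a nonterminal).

[S [U when c do [M v := n] otherwise [U when c do [S [M v := n]]]]]

6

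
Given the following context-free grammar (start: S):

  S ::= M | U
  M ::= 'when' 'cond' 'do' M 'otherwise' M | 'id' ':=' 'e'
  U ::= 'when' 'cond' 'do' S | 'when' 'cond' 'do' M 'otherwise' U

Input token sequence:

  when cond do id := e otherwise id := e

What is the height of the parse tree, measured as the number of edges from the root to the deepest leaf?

[S [M when cond do [M id := e] otherwise [M id := e]]]

3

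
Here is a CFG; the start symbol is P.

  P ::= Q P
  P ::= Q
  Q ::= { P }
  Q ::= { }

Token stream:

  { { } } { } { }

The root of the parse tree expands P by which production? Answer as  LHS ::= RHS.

[P [Q { [P [Q { }]] }] [P [Q { }] [P [Q { }]]]]

P ::= Q P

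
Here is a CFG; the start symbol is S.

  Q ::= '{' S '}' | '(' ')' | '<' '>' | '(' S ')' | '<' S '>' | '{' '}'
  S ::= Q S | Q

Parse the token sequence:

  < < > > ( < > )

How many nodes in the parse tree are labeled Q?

4

[S [Q < [S [Q < >]] >] [S [Q ( [S [Q < >]] )]]]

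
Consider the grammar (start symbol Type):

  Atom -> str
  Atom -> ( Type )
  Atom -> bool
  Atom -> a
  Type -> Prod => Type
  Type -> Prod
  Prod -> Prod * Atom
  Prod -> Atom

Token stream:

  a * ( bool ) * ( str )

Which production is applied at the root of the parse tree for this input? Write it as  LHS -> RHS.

[Type [Prod [Prod [Prod [Atom a]] * [Atom ( [Type [Prod [Atom bool]]] )]] * [Atom ( [Type [Prod [Atom str]]] )]]]

Type -> Prod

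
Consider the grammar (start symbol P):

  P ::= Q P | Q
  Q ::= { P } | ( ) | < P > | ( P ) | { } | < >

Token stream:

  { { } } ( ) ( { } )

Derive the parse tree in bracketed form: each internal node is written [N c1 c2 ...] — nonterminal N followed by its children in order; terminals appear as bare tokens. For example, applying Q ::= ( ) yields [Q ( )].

[P [Q { [P [Q { }]] }] [P [Q ( )] [P [Q ( [P [Q { }]] )]]]]

P
Q P
{ P } P
{ Q } P
{ { } } P
{ { } } Q P
{ { } } ( ) P
{ { } } ( ) Q
{ { } } ( ) ( P )
{ { } } ( ) ( Q )
{ { } } ( ) ( { } )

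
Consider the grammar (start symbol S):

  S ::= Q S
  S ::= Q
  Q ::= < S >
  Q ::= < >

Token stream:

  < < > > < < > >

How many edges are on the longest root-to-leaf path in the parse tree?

5

[S [Q < [S [Q < >]] >] [S [Q < [S [Q < >]] >]]]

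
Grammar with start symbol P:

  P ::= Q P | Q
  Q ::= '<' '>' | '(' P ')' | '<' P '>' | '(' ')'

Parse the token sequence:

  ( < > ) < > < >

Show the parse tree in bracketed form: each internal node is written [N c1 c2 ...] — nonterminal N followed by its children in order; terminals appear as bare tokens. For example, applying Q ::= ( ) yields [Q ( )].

[P [Q ( [P [Q < >]] )] [P [Q < >] [P [Q < >]]]]

P
Q P
( P ) P
( Q ) P
( < > ) P
( < > ) Q P
( < > ) < > P
( < > ) < > Q
( < > ) < > < >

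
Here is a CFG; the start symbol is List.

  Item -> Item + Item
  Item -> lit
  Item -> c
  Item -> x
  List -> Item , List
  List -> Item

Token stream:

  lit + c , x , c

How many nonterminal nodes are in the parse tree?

8

[List [Item [Item lit] + [Item c]] , [List [Item x] , [List [Item c]]]]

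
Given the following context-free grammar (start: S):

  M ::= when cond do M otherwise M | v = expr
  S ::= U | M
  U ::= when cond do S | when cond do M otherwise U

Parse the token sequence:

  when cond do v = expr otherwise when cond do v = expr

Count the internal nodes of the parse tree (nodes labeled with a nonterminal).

[S [U when cond do [M v = expr] otherwise [U when cond do [S [M v = expr]]]]]

6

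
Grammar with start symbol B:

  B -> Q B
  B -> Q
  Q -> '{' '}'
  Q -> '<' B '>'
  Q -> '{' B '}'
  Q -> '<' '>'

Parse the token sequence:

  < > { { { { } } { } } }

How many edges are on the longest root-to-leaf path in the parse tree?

9

[B [Q < >] [B [Q { [B [Q { [B [Q { [B [Q { }]] }] [B [Q { }]]] }]] }]]]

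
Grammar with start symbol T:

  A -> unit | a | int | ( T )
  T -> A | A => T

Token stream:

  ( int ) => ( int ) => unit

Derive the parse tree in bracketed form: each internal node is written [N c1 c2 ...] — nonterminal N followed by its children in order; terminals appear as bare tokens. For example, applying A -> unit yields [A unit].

T
A => T
( T ) => T
( A ) => T
( int ) => T
( int ) => A => T
( int ) => ( T ) => T
( int ) => ( A ) => T
( int ) => ( int ) => T
( int ) => ( int ) => A
( int ) => ( int ) => unit

[T [A ( [T [A int]] )] => [T [A ( [T [A int]] )] => [T [A unit]]]]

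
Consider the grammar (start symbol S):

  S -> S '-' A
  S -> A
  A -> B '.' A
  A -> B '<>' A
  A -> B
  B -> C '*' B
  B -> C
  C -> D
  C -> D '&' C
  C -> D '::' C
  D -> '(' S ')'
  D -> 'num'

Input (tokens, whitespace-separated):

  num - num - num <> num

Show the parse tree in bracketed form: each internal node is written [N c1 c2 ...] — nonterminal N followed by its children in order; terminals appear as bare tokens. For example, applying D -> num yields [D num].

S
S - A
S - A - A
A - A - A
B - A - A
C - A - A
D - A - A
num - A - A
num - B - A
num - C - A
num - D - A
num - num - A
num - num - B <> A
num - num - C <> A
num - num - D <> A
num - num - num <> A
num - num - num <> B
num - num - num <> C
num - num - num <> D
num - num - num <> num

[S [S [S [A [B [C [D num]]]]] - [A [B [C [D num]]]]] - [A [B [C [D num]]] <> [A [B [C [D num]]]]]]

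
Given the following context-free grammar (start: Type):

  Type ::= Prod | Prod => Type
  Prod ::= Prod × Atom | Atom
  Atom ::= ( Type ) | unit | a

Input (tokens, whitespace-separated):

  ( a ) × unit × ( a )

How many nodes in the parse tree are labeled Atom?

[Type [Prod [Prod [Prod [Atom ( [Type [Prod [Atom a]]] )]] × [Atom unit]] × [Atom ( [Type [Prod [Atom a]]] )]]]

5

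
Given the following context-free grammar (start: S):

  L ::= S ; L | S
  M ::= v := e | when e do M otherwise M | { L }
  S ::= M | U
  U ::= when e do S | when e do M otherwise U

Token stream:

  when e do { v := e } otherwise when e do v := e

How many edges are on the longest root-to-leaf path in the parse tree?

[S [U when e do [M { [L [S [M v := e]]] }] otherwise [U when e do [S [M v := e]]]]]

6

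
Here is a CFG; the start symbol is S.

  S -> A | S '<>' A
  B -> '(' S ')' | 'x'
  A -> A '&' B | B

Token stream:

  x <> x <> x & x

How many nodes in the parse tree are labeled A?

4

[S [S [S [A [B x]]] <> [A [B x]]] <> [A [A [B x]] & [B x]]]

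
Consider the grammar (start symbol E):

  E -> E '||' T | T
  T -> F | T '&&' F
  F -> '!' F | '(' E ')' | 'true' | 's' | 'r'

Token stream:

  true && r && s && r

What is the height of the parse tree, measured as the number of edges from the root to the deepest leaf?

[E [T [T [T [T [F true]] && [F r]] && [F s]] && [F r]]]

6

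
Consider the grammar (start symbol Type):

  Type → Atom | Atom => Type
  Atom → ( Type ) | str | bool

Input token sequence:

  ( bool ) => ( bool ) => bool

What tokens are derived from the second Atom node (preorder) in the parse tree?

[Type [Atom ( [Type [Atom bool]] )] => [Type [Atom ( [Type [Atom bool]] )] => [Type [Atom bool]]]]

bool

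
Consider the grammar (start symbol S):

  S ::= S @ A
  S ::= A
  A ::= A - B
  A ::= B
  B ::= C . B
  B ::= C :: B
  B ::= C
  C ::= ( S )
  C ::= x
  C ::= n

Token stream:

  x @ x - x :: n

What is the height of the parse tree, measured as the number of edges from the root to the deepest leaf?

5

[S [S [A [B [C x]]]] @ [A [A [B [C x]]] - [B [C x] :: [B [C n]]]]]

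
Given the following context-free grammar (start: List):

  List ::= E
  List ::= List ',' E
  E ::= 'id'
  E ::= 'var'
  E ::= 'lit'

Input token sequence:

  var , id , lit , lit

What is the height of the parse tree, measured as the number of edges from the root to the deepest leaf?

[List [List [List [List [E var]] , [E id]] , [E lit]] , [E lit]]

5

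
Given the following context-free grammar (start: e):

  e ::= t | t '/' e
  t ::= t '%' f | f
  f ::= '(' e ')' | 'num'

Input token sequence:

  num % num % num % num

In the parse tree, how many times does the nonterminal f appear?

[e [t [t [t [t [f num]] % [f num]] % [f num]] % [f num]]]

4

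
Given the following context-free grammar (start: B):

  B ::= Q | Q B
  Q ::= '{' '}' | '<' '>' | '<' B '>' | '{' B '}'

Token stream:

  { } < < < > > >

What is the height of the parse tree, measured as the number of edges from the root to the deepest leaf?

[B [Q { }] [B [Q < [B [Q < [B [Q < >]] >]] >]]]

7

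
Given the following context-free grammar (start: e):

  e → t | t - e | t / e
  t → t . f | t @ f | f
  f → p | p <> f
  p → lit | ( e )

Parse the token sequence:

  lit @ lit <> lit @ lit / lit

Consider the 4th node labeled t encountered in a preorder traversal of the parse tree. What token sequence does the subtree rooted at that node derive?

lit

[e [t [t [t [f [p lit]]] @ [f [p lit] <> [f [p lit]]]] @ [f [p lit]]] / [e [t [f [p lit]]]]]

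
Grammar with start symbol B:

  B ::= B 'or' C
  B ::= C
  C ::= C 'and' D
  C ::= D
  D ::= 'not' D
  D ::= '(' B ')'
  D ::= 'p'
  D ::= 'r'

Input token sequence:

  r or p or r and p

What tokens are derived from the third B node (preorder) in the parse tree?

[B [B [B [C [D r]]] or [C [D p]]] or [C [C [D r]] and [D p]]]

r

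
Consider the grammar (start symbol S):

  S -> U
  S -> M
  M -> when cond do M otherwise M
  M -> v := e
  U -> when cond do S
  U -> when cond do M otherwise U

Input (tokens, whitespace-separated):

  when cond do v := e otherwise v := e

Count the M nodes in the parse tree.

3

[S [M when cond do [M v := e] otherwise [M v := e]]]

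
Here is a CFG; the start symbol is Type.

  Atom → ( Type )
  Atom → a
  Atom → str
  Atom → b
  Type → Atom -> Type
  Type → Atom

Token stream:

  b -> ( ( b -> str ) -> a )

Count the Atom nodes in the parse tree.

[Type [Atom b] -> [Type [Atom ( [Type [Atom ( [Type [Atom b] -> [Type [Atom str]]] )] -> [Type [Atom a]]] )]]]

6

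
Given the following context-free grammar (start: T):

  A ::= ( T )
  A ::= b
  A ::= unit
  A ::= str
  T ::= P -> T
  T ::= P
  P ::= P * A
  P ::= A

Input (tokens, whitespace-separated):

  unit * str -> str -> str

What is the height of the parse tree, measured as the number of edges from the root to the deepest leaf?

5

[T [P [P [A unit]] * [A str]] -> [T [P [A str]] -> [T [P [A str]]]]]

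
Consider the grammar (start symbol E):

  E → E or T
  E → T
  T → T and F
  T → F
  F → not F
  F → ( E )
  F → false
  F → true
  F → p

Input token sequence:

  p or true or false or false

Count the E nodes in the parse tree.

[E [E [E [E [T [F p]]] or [T [F true]]] or [T [F false]]] or [T [F false]]]

4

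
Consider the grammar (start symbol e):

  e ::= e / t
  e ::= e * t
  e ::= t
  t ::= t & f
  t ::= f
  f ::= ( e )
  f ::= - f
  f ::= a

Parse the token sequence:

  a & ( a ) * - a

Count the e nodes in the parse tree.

[e [e [t [t [f a]] & [f ( [e [t [f a]]] )]]] * [t [f - [f a]]]]

3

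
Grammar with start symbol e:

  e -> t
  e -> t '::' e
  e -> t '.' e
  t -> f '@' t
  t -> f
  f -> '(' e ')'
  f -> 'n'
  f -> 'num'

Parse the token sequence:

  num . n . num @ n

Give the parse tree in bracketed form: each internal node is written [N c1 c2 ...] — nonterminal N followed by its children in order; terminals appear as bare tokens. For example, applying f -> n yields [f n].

e
t . e
f . e
num . e
num . t . e
num . f . e
num . n . e
num . n . t
num . n . f @ t
num . n . num @ t
num . n . num @ f
num . n . num @ n

[e [t [f num]] . [e [t [f n]] . [e [t [f num] @ [t [f n]]]]]]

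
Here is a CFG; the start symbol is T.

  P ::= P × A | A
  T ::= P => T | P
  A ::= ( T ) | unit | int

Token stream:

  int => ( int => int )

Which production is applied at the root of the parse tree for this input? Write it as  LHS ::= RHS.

T ::= P => T

[T [P [A int]] => [T [P [A ( [T [P [A int]] => [T [P [A int]]]] )]]]]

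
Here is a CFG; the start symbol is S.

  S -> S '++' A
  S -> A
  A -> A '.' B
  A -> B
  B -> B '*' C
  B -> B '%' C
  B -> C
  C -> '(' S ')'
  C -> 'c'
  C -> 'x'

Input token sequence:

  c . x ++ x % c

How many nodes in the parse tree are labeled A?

3

[S [S [A [A [B [C c]]] . [B [C x]]]] ++ [A [B [B [C x]] % [C c]]]]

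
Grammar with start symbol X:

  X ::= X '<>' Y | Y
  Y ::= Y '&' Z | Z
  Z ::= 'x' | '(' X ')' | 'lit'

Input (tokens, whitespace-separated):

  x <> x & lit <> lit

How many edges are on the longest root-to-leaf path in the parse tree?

5

[X [X [X [Y [Z x]]] <> [Y [Y [Z x]] & [Z lit]]] <> [Y [Z lit]]]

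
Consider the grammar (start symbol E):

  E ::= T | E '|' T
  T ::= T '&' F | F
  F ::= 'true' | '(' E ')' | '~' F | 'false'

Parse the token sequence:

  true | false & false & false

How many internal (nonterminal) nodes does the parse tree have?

10

[E [E [T [F true]]] | [T [T [T [F false]] & [F false]] & [F false]]]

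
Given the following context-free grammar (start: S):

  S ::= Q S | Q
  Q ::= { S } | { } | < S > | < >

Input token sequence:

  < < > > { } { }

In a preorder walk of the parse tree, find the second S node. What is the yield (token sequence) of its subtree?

[S [Q < [S [Q < >]] >] [S [Q { }] [S [Q { }]]]]

< >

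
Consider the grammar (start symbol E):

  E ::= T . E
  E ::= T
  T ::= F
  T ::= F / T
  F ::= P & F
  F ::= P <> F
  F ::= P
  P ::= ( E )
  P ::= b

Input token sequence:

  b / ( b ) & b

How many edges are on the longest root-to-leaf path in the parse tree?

9

[E [T [F [P b]] / [T [F [P ( [E [T [F [P b]]]] )] & [F [P b]]]]]]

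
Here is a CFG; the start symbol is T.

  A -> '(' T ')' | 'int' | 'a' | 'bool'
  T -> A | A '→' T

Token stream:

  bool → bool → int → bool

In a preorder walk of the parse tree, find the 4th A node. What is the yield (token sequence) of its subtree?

[T [A bool] → [T [A bool] → [T [A int] → [T [A bool]]]]]

bool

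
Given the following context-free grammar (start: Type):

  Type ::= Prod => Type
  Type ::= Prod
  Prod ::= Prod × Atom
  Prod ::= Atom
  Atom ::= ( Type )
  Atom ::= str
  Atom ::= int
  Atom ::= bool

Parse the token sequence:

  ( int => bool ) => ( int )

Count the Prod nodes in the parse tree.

5

[Type [Prod [Atom ( [Type [Prod [Atom int]] => [Type [Prod [Atom bool]]]] )]] => [Type [Prod [Atom ( [Type [Prod [Atom int]]] )]]]]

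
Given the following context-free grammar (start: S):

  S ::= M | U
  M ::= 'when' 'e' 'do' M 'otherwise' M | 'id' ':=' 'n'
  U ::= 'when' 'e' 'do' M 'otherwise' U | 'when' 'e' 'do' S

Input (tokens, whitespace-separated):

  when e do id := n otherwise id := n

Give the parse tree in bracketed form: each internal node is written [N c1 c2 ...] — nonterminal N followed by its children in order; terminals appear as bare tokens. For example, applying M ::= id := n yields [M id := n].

S
M
when e do M otherwise M
when e do id := n otherwise M
when e do id := n otherwise id := n

[S [M when e do [M id := n] otherwise [M id := n]]]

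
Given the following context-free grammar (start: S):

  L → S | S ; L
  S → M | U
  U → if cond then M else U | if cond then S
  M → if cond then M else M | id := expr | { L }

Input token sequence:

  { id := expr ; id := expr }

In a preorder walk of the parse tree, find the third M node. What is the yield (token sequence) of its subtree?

id := expr

[S [M { [L [S [M id := expr]] ; [L [S [M id := expr]]]] }]]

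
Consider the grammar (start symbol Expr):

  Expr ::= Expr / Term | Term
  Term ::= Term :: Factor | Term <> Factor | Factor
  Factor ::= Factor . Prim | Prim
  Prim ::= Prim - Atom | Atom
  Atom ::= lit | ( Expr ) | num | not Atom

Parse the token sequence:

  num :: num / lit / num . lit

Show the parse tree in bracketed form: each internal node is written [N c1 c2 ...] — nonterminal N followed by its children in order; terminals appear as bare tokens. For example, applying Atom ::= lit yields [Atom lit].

Expr
Expr / Term
Expr / Term / Term
Term / Term / Term
Term :: Factor / Term / Term
Factor :: Factor / Term / Term
Prim :: Factor / Term / Term
Atom :: Factor / Term / Term
num :: Factor / Term / Term
num :: Prim / Term / Term
num :: Atom / Term / Term
num :: num / Term / Term
num :: num / Factor / Term
num :: num / Prim / Term
num :: num / Atom / Term
num :: num / lit / Term
num :: num / lit / Factor
num :: num / lit / Factor . Prim
num :: num / lit / Prim . Prim
num :: num / lit / Atom . Prim
num :: num / lit / num . Prim
num :: num / lit / num . Atom
num :: num / lit / num . lit

[Expr [Expr [Expr [Term [Term [Factor [Prim [Atom num]]]] :: [Factor [Prim [Atom num]]]]] / [Term [Factor [Prim [Atom lit]]]]] / [Term [Factor [Factor [Prim [Atom num]]] . [Prim [Atom lit]]]]]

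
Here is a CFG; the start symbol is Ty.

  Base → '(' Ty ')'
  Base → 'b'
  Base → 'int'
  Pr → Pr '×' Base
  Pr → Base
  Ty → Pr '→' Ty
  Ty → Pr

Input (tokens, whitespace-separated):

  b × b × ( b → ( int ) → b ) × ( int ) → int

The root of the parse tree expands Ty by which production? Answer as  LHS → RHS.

Ty → Pr '→' Ty

[Ty [Pr [Pr [Pr [Pr [Base b]] × [Base b]] × [Base ( [Ty [Pr [Base b]] → [Ty [Pr [Base ( [Ty [Pr [Base int]]] )]] → [Ty [Pr [Base b]]]]] )]] × [Base ( [Ty [Pr [Base int]]] )]] → [Ty [Pr [Base int]]]]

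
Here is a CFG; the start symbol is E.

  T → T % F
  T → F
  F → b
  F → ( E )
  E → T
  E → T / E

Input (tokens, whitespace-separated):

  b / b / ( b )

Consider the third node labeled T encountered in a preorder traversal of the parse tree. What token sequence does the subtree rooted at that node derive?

[E [T [F b]] / [E [T [F b]] / [E [T [F ( [E [T [F b]]] )]]]]]

( b )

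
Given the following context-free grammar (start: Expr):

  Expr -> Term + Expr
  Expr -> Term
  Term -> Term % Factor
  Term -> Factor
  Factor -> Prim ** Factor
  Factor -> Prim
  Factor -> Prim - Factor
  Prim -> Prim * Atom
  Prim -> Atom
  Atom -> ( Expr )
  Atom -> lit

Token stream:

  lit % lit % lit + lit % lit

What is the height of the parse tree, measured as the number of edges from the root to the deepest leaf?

[Expr [Term [Term [Term [Factor [Prim [Atom lit]]]] % [Factor [Prim [Atom lit]]]] % [Factor [Prim [Atom lit]]]] + [Expr [Term [Term [Factor [Prim [Atom lit]]]] % [Factor [Prim [Atom lit]]]]]]

7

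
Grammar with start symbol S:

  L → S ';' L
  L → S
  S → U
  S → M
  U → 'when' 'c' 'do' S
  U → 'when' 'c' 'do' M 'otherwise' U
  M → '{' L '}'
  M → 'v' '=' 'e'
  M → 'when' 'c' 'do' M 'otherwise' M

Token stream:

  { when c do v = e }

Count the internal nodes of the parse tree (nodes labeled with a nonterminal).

[S [M { [L [S [U when c do [S [M v = e]]]]] }]]

7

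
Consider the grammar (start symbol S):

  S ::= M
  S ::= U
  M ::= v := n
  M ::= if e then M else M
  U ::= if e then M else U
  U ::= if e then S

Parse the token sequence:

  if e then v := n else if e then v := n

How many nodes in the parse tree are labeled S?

2

[S [U if e then [M v := n] else [U if e then [S [M v := n]]]]]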